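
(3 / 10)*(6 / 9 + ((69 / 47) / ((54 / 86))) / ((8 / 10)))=6073 / 5640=1.08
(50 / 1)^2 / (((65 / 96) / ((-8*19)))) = -7296000 / 13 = -561230.77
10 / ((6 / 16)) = 80 / 3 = 26.67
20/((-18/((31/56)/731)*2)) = -155/368424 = -0.00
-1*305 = -305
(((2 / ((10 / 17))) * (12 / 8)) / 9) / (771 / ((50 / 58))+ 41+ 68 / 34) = 85 / 140604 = 0.00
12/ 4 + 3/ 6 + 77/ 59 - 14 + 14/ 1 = 567/ 118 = 4.81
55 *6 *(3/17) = 990/17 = 58.24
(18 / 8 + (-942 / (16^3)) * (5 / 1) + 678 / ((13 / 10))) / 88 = 5.94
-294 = -294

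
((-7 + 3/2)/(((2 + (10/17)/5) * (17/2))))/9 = -11/324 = -0.03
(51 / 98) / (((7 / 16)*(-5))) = -0.24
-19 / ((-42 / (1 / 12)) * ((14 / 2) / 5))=0.03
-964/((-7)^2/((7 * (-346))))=333544/7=47649.14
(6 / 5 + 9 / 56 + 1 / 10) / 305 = 409 / 85400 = 0.00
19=19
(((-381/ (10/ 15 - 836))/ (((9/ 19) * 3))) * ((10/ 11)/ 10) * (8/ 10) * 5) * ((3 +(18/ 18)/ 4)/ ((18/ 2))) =31369/ 744282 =0.04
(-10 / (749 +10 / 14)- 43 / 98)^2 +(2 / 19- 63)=-19691281342261 / 314103967744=-62.69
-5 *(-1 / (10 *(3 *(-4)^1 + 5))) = -1 / 14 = -0.07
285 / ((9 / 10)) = 316.67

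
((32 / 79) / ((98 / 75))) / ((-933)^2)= 400 / 1123220973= 0.00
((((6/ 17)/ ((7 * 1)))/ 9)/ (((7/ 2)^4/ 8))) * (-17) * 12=-1024/ 16807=-0.06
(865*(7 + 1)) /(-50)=-692 /5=-138.40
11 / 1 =11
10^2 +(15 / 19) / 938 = 1782215 / 17822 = 100.00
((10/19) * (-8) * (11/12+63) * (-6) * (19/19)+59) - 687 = 18748/19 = 986.74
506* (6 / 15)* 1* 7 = 7084 / 5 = 1416.80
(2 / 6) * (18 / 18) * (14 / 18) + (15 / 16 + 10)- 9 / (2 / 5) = -4883 / 432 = -11.30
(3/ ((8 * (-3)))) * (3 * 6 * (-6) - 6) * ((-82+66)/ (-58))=3.93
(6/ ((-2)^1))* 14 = -42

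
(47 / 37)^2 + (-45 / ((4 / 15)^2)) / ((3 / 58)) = -133973203 / 10952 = -12232.76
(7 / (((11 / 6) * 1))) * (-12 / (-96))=21 / 44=0.48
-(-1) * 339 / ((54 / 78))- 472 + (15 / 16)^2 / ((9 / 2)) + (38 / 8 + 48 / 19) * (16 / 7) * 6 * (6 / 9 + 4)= 3527953 / 7296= 483.55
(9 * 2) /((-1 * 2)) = -9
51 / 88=0.58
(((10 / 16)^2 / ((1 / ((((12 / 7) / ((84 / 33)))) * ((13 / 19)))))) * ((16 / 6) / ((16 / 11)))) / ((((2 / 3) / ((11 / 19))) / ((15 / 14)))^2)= 9635608125 / 33727404032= 0.29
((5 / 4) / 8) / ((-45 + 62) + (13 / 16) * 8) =0.01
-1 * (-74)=74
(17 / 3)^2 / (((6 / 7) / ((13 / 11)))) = 26299 / 594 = 44.27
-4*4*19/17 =-304/17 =-17.88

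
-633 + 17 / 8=-5047 / 8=-630.88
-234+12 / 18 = -700 / 3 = -233.33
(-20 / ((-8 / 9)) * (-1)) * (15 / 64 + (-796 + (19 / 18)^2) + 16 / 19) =390935215 / 21888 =17860.71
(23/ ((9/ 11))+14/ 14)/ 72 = 0.40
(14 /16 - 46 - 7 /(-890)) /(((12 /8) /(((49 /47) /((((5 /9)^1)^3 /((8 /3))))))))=-1274977746 /2614375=-487.68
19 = 19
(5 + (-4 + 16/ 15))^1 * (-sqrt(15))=-31 * sqrt(15)/ 15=-8.00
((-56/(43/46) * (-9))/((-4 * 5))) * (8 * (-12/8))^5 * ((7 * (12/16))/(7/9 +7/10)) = 19470108672/817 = 23831222.36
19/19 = 1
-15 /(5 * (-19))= 3 /19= 0.16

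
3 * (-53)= -159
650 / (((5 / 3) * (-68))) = -195 / 34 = -5.74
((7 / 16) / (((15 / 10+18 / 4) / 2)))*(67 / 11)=469 / 528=0.89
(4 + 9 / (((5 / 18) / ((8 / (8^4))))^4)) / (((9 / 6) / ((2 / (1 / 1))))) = 10737418299049 / 2013265920000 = 5.33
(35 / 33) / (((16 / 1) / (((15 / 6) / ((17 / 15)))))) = 875 / 5984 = 0.15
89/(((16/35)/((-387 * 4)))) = -1205505/4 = -301376.25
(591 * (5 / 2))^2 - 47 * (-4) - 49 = 8732581 / 4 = 2183145.25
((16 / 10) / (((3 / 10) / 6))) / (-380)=-0.08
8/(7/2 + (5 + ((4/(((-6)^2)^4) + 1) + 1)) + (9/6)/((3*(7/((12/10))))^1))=117573120/155574467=0.76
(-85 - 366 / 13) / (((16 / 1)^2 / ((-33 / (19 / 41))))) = 1990263 / 63232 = 31.48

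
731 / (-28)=-731 / 28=-26.11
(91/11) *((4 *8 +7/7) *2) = 546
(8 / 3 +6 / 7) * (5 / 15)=74 / 63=1.17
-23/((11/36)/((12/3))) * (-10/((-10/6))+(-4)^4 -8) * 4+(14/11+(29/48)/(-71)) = -305907.10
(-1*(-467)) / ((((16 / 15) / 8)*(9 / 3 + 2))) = 700.50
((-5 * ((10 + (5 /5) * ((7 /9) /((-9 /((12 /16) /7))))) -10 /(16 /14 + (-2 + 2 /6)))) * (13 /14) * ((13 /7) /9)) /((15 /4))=-5838781 /785862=-7.43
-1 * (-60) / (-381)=-0.16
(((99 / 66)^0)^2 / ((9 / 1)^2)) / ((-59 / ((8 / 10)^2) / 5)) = -16 / 23895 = -0.00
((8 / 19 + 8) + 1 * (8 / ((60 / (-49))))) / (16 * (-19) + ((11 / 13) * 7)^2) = -90922 / 12952395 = -0.01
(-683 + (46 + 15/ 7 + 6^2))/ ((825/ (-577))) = 2418784/ 5775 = 418.84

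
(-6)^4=1296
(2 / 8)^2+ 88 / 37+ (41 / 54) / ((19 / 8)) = 838373 / 303696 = 2.76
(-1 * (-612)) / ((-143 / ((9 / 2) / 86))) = -0.22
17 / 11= 1.55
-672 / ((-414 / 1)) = 112 / 69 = 1.62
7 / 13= 0.54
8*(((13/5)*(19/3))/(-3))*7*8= -110656/45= -2459.02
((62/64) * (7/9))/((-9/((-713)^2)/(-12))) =110316073/216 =510722.56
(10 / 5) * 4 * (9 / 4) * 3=54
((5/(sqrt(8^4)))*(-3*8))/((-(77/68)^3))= 589560/456533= 1.29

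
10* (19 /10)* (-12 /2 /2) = -57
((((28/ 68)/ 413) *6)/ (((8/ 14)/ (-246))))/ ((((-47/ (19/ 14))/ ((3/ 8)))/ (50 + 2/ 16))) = 8434233/ 6034048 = 1.40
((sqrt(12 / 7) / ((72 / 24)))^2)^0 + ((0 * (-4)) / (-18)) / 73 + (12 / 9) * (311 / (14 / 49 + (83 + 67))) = 2966 / 789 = 3.76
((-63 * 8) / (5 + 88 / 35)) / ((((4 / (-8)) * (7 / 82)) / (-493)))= -774703.57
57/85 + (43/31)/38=70801/100130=0.71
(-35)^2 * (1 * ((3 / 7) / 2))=525 / 2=262.50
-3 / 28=-0.11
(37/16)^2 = 1369/256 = 5.35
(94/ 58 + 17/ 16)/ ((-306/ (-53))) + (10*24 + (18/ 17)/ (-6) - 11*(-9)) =16057835/ 47328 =339.29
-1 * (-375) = 375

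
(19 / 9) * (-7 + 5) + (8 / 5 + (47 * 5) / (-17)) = -12581 / 765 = -16.45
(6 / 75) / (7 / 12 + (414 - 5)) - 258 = -31701726 / 122875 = -258.00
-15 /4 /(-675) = 1 /180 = 0.01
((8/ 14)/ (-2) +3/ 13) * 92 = -5.05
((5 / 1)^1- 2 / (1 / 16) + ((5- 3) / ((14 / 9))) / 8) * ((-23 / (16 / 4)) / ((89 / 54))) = 93.64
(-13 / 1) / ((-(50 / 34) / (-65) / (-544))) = 1562912 / 5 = 312582.40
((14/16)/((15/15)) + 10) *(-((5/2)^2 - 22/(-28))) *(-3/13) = 51417/2912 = 17.66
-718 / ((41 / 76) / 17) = -927656 / 41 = -22625.76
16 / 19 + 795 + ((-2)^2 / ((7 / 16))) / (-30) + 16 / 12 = 529919 / 665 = 796.87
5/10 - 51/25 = -77/50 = -1.54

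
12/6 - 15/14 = 13/14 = 0.93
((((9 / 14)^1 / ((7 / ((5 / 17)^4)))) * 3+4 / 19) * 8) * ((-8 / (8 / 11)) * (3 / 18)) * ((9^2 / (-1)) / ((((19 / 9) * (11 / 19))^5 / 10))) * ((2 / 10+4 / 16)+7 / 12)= 1089333484106094 / 1138455624691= 956.85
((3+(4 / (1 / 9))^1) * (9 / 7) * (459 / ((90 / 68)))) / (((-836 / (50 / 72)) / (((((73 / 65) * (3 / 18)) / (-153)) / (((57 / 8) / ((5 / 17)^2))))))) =1825 / 8505882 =0.00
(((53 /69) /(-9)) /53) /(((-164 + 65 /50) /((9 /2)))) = 5 /112263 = 0.00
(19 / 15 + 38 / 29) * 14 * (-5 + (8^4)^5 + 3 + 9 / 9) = 1206263339553323761710 / 29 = 41595287570804267645.17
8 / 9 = 0.89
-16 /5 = -3.20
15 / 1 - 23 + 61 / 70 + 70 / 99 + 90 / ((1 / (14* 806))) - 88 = 1015465.58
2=2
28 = 28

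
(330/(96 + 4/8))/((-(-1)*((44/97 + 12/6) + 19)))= 64020/401633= 0.16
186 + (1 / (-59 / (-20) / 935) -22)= 28376 / 59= 480.95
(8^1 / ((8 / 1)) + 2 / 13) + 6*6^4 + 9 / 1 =101220 / 13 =7786.15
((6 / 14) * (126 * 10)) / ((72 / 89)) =1335 / 2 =667.50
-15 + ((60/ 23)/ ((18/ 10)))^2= -61415/ 4761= -12.90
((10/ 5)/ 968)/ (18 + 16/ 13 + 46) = 13/ 410432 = 0.00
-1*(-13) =13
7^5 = 16807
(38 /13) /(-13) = -38 /169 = -0.22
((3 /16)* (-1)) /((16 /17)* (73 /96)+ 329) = -153 /269048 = -0.00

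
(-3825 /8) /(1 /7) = -26775 /8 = -3346.88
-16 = -16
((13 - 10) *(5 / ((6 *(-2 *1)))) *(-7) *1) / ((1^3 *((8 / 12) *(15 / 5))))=35 / 8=4.38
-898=-898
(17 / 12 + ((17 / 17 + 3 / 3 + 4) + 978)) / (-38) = -11825 / 456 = -25.93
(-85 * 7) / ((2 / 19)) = -11305 / 2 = -5652.50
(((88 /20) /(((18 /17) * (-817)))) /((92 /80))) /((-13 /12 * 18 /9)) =1496 /732849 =0.00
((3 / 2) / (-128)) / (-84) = 1 / 7168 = 0.00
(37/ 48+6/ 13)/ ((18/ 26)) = 769/ 432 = 1.78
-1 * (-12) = 12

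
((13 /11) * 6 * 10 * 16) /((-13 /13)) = -12480 /11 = -1134.55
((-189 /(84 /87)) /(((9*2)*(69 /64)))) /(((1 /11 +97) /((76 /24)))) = -6061 /18423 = -0.33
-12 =-12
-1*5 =-5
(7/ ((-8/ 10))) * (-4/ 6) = 35/ 6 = 5.83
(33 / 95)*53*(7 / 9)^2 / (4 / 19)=28567 / 540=52.90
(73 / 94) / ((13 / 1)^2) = 73 / 15886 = 0.00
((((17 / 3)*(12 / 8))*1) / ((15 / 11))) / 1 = 187 / 30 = 6.23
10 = 10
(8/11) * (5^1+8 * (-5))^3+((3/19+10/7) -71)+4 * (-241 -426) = -49623836/1463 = -33919.23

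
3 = 3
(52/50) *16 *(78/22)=16224/275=59.00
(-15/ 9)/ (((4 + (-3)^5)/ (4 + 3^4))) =425/ 717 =0.59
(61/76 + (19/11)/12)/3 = 1187/3762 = 0.32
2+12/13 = 38/13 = 2.92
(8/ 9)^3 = 512/ 729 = 0.70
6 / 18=1 / 3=0.33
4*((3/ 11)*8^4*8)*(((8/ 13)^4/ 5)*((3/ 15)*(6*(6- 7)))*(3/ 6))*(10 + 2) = -57982058496/ 7854275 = -7382.23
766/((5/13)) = 9958/5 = 1991.60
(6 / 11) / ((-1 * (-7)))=6 / 77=0.08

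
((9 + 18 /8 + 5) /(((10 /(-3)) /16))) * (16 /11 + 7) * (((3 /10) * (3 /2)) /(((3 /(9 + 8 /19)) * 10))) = -1947699 /20900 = -93.19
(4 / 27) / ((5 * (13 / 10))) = 0.02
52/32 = 13/8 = 1.62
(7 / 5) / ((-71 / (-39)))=273 / 355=0.77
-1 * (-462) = 462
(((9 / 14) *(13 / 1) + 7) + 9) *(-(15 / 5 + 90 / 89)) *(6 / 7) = -52173 / 623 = -83.74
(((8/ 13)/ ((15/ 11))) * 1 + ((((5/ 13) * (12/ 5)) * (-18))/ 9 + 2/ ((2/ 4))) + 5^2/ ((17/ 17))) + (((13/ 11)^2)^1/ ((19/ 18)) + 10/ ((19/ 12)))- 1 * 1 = 15351802/ 448305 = 34.24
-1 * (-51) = 51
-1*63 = -63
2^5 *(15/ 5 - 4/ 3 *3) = -32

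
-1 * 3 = -3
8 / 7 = 1.14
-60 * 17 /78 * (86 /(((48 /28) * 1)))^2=-7701085 /234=-32910.62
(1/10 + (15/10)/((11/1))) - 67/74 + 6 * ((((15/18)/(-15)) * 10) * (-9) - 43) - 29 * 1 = -1048713/4070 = -257.67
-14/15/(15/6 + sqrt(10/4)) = -0.23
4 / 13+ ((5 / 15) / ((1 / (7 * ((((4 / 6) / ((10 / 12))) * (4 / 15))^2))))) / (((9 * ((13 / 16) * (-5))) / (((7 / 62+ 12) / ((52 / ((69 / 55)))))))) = 22380156068 / 72936703125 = 0.31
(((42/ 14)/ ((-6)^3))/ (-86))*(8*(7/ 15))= 7/ 11610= 0.00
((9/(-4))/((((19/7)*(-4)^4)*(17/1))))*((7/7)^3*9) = -567/330752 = -0.00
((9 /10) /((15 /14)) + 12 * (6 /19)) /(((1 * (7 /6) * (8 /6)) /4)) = 39582 /3325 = 11.90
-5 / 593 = -0.01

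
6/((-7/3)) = -2.57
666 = 666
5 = 5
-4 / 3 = -1.33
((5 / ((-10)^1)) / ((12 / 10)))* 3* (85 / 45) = -85 / 36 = -2.36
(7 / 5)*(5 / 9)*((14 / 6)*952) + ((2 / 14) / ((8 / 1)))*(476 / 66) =2052665 / 1188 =1727.83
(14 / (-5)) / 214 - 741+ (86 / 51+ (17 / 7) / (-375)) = -1176741341 / 1591625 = -739.33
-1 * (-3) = 3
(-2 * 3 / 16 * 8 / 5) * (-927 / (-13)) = -2781 / 65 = -42.78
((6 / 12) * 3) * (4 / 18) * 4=1.33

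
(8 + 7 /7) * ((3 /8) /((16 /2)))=27 /64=0.42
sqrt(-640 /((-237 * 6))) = 8 * sqrt(395) /237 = 0.67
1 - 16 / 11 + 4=39 / 11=3.55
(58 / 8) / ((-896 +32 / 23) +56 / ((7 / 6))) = -0.01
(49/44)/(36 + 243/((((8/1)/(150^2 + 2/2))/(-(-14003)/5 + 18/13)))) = 6370/10954180419237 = 0.00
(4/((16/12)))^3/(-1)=-27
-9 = -9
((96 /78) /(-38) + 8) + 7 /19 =2059 /247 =8.34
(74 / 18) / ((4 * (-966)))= -37 / 34776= -0.00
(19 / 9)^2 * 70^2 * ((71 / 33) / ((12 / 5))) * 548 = 86030451500 / 8019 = 10728326.66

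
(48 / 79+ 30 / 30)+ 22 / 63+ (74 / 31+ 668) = 103733923 / 154287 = 672.34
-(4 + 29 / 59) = -265 / 59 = -4.49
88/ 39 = 2.26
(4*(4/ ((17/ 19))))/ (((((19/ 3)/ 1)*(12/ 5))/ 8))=160/ 17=9.41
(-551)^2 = 303601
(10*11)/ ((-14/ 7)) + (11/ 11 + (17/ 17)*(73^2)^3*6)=908005357680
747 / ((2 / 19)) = 14193 / 2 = 7096.50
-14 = -14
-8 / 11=-0.73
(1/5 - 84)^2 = 175561/25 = 7022.44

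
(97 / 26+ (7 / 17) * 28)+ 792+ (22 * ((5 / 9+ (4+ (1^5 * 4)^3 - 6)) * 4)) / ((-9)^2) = 282012209 / 322218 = 875.22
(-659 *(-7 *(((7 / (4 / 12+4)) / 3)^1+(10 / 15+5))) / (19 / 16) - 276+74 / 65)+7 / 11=74708341 / 3135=23830.41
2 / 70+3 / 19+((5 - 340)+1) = -221986 / 665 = -333.81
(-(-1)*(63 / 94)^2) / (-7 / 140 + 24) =19845 / 1058111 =0.02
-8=-8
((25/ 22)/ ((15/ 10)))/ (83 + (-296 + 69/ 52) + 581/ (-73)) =-94900/ 27512859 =-0.00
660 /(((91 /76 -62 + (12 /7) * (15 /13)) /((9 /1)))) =-41081040 /406831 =-100.98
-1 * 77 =-77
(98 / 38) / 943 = 49 / 17917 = 0.00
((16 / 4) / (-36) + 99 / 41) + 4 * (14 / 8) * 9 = 24097 / 369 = 65.30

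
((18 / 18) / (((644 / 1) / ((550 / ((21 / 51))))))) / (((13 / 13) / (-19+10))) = -42075 / 2254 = -18.67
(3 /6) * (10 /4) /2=5 /8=0.62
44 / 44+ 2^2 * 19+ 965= 1042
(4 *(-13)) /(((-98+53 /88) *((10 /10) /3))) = 4576 /2857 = 1.60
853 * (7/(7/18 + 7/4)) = 30708/11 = 2791.64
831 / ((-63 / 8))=-2216 / 21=-105.52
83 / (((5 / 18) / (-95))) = -28386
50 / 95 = 10 / 19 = 0.53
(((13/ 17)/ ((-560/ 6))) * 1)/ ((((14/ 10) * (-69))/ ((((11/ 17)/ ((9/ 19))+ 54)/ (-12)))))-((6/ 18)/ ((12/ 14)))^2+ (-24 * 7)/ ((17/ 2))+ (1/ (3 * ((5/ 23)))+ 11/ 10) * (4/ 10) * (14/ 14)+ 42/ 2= 45102602543/ 21105554400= 2.14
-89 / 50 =-1.78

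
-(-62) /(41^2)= 62 /1681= 0.04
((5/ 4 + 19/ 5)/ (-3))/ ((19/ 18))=-303/ 190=-1.59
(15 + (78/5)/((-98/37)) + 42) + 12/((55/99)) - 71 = 419/245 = 1.71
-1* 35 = -35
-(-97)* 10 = 970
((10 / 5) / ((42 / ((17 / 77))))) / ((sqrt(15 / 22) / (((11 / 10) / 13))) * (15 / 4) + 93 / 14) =-255068 / 4729800159 + 11050 * sqrt(330) / 675685737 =0.00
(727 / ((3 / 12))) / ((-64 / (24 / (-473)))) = 2181 / 946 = 2.31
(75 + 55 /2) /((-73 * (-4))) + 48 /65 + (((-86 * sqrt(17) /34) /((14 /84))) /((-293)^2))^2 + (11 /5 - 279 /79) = -90984647344379853 /375727253449204280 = -0.24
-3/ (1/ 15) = -45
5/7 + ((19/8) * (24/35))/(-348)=2881/4060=0.71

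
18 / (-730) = -9 / 365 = -0.02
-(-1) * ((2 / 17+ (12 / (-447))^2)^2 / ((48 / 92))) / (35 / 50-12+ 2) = -114756560870 / 39741762137031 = -0.00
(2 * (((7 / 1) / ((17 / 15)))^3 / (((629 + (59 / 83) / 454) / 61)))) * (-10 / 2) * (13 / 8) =-28826624019375 / 77632071854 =-371.32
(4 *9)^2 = 1296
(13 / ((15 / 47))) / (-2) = -611 / 30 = -20.37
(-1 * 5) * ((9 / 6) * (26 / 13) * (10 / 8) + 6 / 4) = -105 / 4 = -26.25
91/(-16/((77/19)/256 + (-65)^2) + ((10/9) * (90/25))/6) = 1870093407/13622494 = 137.28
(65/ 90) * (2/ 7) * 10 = 2.06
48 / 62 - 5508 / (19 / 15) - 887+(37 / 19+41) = -3057911 / 589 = -5191.70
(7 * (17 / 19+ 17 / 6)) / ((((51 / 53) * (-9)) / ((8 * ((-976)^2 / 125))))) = -1413622784 / 7695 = -183706.66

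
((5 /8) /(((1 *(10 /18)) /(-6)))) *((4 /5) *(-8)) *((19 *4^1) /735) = 5472 /1225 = 4.47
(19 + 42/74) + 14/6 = 2431/111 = 21.90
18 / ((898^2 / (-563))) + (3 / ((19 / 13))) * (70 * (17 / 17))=1100645187 / 7660838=143.67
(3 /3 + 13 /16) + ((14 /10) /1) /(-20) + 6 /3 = 3.74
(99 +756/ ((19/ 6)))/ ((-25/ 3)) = -19251/ 475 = -40.53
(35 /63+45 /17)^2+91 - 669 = -13290302 /23409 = -567.74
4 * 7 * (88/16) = 154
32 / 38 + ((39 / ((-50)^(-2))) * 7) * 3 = 38902516 / 19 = 2047500.84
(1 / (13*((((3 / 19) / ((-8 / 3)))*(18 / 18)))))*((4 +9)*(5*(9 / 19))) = -40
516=516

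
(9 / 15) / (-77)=-3 / 385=-0.01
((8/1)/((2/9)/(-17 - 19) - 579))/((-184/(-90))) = -14580/2157377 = -0.01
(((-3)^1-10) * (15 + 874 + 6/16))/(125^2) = -18499/25000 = -0.74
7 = 7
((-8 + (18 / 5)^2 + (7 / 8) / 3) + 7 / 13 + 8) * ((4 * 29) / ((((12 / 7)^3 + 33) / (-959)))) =-1026062065399 / 25441650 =-40330.01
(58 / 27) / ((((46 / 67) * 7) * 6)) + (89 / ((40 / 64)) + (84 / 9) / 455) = 241576063 / 1695330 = 142.50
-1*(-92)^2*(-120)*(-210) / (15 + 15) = -7109760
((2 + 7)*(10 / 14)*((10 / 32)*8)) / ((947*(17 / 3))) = 675 / 225386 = 0.00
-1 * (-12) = 12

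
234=234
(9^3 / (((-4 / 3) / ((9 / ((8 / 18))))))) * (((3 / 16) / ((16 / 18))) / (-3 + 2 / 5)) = 23914845 / 26624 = 898.24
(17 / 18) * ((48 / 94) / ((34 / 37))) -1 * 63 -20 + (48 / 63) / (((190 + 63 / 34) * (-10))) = -884990543 / 10730335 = -82.48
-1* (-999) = 999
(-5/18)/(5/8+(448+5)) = -20/32661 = -0.00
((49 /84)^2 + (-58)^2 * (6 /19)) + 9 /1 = 2932051 /2736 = 1071.66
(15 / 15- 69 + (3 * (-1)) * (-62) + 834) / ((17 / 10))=560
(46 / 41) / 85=46 / 3485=0.01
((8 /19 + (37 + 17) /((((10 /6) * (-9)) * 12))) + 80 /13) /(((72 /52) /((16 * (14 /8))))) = 126.89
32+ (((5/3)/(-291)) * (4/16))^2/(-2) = 780420071/24388128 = 32.00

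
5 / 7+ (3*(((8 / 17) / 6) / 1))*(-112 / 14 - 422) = -11955 / 119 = -100.46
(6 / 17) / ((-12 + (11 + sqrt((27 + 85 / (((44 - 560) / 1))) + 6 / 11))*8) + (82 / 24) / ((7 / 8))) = 25001361 / 4106720413 - 882*sqrt(220531047) / 4106720413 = 0.00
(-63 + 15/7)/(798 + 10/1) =-0.08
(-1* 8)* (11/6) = -44/3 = -14.67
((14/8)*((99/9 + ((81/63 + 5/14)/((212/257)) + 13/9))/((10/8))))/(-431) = -77123/1644696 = -0.05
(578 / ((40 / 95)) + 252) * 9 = 14622.75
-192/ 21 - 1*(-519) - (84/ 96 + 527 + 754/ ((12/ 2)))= -143.68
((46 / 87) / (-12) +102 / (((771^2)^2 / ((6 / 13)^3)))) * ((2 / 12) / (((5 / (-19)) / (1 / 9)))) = 4188359842127993 / 1350817932562317180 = 0.00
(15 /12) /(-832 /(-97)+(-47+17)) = -485 /8312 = -0.06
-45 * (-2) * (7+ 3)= 900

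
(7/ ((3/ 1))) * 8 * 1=18.67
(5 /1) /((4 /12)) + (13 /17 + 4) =336 /17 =19.76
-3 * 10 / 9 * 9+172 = 142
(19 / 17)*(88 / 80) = 209 / 170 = 1.23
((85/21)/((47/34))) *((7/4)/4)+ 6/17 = 31333/19176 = 1.63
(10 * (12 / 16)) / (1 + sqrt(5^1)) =-15 / 8 + 15 * sqrt(5) / 8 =2.32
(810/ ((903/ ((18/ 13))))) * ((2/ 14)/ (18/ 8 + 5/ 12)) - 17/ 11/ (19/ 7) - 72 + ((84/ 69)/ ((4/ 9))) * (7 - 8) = -19814000741/ 263337074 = -75.24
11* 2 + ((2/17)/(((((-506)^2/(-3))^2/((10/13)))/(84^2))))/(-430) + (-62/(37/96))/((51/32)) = -6689046638799768/84741396491323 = -78.93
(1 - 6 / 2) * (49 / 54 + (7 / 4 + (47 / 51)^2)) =-7.01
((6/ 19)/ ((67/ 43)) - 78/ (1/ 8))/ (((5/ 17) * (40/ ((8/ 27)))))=-4499866/ 286425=-15.71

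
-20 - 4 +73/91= -2111/91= -23.20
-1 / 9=-0.11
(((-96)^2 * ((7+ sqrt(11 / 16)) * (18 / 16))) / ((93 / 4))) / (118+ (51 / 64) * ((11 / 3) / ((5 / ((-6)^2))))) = 25.11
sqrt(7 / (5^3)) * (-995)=-199 * sqrt(35) / 5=-235.46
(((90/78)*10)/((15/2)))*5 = 7.69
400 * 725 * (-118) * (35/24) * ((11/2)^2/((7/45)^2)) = -436706015625/7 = -62386573660.71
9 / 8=1.12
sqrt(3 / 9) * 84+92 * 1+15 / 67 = 28 * sqrt(3)+6179 / 67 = 140.72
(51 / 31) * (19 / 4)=969 / 124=7.81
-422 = -422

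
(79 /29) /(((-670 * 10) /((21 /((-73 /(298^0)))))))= 1659 /14183900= 0.00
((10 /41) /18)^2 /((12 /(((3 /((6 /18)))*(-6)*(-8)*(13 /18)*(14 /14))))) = 650 /136161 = 0.00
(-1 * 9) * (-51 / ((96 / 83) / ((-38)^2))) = 4584339 / 8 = 573042.38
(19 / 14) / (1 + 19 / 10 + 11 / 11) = 95 / 273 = 0.35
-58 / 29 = -2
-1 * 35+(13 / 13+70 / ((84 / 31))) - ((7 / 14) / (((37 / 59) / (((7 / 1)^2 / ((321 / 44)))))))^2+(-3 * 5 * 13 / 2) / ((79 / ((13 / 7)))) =-3052865682505 / 78007910337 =-39.14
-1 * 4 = -4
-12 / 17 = -0.71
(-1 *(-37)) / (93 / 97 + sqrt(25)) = 3589 / 578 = 6.21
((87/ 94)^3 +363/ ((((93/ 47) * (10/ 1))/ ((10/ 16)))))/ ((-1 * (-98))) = 0.13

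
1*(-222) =-222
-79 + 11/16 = -1253/16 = -78.31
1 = 1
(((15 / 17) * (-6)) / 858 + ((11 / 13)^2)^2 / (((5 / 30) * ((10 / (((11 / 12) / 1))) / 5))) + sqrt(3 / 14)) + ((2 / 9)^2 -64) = -62.08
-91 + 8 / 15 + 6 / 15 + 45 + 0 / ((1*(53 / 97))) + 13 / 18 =-3991 / 90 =-44.34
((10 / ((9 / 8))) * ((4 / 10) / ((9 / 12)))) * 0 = 0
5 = 5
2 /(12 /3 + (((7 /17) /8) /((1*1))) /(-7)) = 272 /543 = 0.50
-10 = -10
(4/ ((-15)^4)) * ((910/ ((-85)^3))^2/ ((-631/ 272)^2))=33918976/ 1052202810687890625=0.00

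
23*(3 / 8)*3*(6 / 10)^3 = 5589 / 1000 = 5.59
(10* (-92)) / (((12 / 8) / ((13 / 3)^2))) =-310960 / 27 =-11517.04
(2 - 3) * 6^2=-36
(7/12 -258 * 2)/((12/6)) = -6185/24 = -257.71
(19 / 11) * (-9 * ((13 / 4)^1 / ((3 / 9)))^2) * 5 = -1300455 / 176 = -7388.95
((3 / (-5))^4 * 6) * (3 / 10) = 729 / 3125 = 0.23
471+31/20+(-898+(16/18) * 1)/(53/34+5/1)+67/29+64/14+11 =2881709111/8148420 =353.65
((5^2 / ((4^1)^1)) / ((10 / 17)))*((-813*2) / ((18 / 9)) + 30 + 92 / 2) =-62645 / 8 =-7830.62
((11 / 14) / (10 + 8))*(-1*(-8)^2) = -176 / 63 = -2.79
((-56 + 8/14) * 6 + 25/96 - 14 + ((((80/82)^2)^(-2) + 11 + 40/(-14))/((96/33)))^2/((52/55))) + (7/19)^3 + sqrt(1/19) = -1816509221187259530102929/5413124450549760000000 + sqrt(19)/19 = -335.35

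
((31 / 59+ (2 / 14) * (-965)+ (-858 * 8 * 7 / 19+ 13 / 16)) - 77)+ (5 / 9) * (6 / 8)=-1032769907 / 376656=-2741.94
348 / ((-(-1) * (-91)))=-348 / 91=-3.82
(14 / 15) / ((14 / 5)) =1 / 3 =0.33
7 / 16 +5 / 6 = 61 / 48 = 1.27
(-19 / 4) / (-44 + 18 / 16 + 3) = 38 / 319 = 0.12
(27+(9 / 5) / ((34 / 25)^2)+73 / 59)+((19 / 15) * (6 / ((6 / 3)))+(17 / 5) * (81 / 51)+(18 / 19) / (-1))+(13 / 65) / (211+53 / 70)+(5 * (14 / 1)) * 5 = 37213538765783 / 96043849740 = 387.46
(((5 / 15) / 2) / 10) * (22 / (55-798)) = -11 / 22290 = -0.00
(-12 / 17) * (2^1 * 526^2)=-6640224 / 17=-390601.41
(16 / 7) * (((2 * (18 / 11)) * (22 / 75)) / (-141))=-128 / 8225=-0.02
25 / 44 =0.57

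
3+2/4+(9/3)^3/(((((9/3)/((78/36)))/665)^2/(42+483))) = 3269701097.25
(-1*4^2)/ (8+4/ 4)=-16/ 9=-1.78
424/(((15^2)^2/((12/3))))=1696/50625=0.03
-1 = -1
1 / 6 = 0.17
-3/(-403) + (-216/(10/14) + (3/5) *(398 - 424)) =-128151/403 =-317.99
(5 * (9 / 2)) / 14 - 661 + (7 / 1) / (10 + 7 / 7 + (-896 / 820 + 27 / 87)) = -280087813 / 425208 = -658.71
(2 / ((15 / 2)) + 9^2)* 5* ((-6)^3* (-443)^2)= -17224382232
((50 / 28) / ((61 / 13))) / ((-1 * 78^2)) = -25 / 399672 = -0.00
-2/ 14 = -1/ 7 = -0.14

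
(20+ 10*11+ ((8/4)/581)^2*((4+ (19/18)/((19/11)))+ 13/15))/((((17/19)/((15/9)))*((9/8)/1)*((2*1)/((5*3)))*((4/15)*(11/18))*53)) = 1875996194200/10036701213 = 186.91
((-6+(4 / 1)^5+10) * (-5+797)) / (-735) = -271392 / 245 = -1107.72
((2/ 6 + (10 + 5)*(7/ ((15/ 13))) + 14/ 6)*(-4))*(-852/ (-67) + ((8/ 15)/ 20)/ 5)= -359268616/ 75375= -4766.42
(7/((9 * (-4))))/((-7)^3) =1/1764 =0.00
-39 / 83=-0.47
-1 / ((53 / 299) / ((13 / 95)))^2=-15108769 / 25351225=-0.60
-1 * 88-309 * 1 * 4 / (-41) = -2372 / 41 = -57.85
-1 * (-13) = 13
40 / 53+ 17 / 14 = 1461 / 742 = 1.97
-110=-110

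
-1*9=-9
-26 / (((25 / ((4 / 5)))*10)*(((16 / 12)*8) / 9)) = -351 / 5000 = -0.07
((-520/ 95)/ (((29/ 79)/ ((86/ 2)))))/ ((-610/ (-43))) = -7595692/ 168055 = -45.20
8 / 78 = 4 / 39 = 0.10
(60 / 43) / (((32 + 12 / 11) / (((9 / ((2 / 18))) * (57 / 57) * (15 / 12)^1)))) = 66825 / 15652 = 4.27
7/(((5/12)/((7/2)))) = 294/5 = 58.80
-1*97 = -97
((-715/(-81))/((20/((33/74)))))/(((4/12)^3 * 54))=1573/15984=0.10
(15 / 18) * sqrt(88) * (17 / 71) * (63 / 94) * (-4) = -3570 * sqrt(22) / 3337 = -5.02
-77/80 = -0.96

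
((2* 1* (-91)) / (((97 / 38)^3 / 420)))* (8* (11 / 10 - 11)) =332197721856 / 912673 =363983.29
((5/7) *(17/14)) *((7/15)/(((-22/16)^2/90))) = 16320/847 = 19.27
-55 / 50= -11 / 10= -1.10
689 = 689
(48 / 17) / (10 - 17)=-48 / 119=-0.40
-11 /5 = -2.20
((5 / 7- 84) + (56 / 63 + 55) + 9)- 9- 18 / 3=-2104 / 63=-33.40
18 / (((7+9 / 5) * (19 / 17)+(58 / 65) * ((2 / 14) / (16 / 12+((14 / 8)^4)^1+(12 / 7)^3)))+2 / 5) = 13753818975 / 7826983217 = 1.76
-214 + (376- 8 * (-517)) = 4298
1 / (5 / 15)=3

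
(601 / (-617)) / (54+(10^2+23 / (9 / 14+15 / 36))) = -53489 / 9648646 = -0.01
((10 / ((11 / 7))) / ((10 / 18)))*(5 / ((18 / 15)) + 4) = 1029 / 11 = 93.55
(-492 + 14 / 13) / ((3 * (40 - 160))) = 3191 / 2340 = 1.36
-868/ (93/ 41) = -1148/ 3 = -382.67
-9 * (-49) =441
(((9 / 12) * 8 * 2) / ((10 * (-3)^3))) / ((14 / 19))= -19 / 315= -0.06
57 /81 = 19 /27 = 0.70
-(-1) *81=81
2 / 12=1 / 6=0.17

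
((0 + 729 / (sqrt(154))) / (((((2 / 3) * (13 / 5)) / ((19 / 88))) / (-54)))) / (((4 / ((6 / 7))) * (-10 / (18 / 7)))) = 30292137 * sqrt(154) / 17265248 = 21.77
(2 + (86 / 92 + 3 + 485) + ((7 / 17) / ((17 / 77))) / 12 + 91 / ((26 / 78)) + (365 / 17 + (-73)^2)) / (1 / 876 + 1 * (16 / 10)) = 178018466855 / 46615411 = 3818.88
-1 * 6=-6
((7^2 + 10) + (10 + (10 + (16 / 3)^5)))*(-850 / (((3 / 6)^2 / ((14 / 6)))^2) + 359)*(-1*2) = 1416227905274 / 2187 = 647566486.18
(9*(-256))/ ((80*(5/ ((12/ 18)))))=-96/ 25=-3.84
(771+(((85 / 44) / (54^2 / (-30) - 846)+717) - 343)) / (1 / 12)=237591655 / 17292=13739.98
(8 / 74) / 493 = 4 / 18241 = 0.00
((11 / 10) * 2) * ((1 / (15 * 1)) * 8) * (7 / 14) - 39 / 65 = -1 / 75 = -0.01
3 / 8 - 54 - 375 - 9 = -437.62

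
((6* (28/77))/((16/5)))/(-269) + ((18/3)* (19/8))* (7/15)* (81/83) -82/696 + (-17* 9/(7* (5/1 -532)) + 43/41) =14180943764539/1901016562830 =7.46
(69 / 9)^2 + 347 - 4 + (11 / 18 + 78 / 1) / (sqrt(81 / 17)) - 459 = -515 / 9 + 1415* sqrt(17) / 162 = -21.21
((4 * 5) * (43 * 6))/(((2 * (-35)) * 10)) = -258/35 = -7.37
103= 103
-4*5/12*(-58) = 290/3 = 96.67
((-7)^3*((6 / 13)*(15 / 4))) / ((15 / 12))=-6174 / 13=-474.92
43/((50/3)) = 129/50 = 2.58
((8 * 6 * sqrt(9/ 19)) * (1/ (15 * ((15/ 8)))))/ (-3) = -0.39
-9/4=-2.25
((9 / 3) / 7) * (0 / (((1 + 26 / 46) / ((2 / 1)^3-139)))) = 0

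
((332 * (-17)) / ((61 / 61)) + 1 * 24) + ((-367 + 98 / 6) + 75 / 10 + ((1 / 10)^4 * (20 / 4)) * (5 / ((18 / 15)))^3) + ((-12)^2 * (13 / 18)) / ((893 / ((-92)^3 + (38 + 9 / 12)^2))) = -297742919159 / 3086208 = -96475.32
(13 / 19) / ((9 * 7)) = 13 / 1197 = 0.01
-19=-19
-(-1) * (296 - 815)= -519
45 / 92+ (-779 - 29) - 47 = -78615 / 92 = -854.51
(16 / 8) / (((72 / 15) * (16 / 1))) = 5 / 192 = 0.03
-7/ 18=-0.39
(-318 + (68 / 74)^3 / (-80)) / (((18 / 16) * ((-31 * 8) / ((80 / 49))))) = 1288651624 / 692477163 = 1.86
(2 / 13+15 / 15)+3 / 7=1.58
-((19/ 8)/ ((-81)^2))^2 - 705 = -1942268051881/ 2754990144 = -705.00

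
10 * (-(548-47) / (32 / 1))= -2505 / 16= -156.56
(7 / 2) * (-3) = -10.50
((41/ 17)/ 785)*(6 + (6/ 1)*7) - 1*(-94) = 94.15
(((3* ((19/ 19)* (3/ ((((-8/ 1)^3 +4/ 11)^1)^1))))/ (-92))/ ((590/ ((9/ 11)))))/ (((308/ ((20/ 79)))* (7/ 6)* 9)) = 9/ 433599257168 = 0.00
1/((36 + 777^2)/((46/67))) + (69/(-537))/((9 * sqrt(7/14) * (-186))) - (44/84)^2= -543855841/1982160495 + 23 * sqrt(2)/299646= -0.27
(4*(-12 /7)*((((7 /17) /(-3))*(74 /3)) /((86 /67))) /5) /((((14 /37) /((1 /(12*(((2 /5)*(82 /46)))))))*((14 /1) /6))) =2109629 /4405737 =0.48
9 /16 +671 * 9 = 96633 /16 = 6039.56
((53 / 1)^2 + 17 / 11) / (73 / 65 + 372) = 7.53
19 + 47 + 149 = 215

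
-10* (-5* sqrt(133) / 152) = 3.79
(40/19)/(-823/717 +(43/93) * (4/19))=-2.00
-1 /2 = -0.50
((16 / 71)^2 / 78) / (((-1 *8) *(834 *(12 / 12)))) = -8 / 81981783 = -0.00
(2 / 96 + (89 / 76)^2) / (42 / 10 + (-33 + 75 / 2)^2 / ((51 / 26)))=512635 / 5347854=0.10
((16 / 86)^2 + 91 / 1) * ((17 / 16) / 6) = 2861491 / 177504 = 16.12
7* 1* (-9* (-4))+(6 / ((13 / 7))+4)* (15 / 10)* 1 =262.85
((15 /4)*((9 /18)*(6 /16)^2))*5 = 675 /512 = 1.32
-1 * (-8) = 8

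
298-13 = 285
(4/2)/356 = 1/178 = 0.01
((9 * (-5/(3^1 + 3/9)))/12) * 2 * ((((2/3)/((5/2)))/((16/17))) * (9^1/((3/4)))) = -153/20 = -7.65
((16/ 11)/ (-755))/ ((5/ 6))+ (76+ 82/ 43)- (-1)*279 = 637280047/ 1785575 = 356.90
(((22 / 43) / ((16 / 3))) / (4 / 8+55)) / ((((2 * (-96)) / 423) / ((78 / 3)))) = -20163 / 203648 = -0.10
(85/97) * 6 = 510/97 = 5.26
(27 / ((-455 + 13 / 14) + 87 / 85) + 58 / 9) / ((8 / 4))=1721122 / 539127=3.19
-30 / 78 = -5 / 13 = -0.38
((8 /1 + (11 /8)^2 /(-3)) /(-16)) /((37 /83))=-117445 /113664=-1.03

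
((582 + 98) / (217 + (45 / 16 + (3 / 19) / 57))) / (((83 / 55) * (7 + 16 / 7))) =3927680 / 17791631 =0.22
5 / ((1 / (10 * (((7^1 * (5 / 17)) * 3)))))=5250 / 17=308.82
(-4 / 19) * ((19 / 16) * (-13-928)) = 941 / 4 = 235.25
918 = 918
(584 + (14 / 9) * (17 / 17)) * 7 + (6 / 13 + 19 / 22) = 10553951 / 2574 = 4100.21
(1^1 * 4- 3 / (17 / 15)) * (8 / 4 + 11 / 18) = 1081 / 306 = 3.53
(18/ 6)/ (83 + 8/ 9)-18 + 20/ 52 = -172544/ 9815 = -17.58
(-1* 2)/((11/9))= -18/11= -1.64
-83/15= -5.53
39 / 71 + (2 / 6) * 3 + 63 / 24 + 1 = 2939 / 568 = 5.17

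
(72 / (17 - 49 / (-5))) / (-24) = -15 / 134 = -0.11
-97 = -97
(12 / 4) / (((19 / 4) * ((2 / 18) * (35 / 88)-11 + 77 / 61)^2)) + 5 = 20863129859183 / 4167024253411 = 5.01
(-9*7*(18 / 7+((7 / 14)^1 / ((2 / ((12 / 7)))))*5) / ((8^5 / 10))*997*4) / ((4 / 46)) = -34052535 / 8192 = -4156.80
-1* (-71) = 71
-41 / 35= -1.17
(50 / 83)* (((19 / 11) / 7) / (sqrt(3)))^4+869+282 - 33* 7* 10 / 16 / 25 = 1202913525053243 / 1050372865080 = 1145.23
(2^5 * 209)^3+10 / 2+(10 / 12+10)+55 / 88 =7179596464523 / 24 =299149852688.46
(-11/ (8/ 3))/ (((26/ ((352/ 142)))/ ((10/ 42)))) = -605/ 6461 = -0.09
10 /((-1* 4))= -5 /2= -2.50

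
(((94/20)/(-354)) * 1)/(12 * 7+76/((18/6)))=-47/387040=-0.00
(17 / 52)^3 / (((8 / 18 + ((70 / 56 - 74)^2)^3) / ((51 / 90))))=8018016 / 60034445628045749705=0.00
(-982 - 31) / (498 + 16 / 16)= -1013 / 499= -2.03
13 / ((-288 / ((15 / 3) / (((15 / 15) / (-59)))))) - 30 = -4805 / 288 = -16.68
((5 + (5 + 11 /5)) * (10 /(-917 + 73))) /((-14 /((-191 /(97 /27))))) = -314577 /573076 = -0.55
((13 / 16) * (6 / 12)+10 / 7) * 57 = 104.58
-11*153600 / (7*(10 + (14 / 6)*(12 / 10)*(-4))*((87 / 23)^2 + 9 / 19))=3537952000 / 260001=13607.46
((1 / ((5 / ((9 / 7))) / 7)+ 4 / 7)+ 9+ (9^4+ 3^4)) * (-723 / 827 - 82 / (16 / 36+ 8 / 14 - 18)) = 407364375648 / 15485575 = 26306.05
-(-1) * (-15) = -15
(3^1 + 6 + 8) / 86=17 / 86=0.20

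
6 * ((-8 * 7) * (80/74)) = -13440/37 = -363.24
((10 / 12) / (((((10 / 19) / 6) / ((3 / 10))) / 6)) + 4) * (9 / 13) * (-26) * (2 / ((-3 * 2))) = 633 / 5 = 126.60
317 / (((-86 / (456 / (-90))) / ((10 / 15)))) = 12.45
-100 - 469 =-569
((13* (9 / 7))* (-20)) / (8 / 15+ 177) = -35100 / 18641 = -1.88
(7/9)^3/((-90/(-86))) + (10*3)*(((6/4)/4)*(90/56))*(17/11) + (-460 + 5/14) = -17429332507/40415760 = -431.25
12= 12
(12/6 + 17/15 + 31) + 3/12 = 2063/60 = 34.38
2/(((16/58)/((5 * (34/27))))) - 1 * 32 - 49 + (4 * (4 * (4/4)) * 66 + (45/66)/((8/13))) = 4855385/4752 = 1021.76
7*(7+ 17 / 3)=266 / 3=88.67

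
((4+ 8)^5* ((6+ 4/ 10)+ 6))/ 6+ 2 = 2571274/ 5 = 514254.80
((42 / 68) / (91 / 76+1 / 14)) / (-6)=-931 / 11475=-0.08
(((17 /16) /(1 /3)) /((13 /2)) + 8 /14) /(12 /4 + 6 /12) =773 /2548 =0.30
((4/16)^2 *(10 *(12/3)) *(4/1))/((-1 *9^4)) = -10/6561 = -0.00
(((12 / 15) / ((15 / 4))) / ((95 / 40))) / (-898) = -64 / 639825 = -0.00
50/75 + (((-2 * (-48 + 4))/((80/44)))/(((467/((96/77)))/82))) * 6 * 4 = 12501938/49035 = 254.96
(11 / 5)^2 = 4.84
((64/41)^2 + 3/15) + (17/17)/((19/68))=992599/159695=6.22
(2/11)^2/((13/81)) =324/1573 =0.21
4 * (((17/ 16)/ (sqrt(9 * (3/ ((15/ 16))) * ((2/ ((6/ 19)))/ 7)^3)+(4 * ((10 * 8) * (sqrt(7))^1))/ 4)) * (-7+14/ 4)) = -87465/ (608 * sqrt(1995)+470400 * sqrt(7)) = -0.07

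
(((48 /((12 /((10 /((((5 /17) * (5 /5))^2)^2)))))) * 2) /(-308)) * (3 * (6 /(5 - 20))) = 2004504 /48125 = 41.65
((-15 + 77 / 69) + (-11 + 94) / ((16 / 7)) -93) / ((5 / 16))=-77911 / 345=-225.83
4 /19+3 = 61 /19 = 3.21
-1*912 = -912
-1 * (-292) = 292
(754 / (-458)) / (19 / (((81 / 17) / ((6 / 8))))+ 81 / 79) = -3216564 / 7846685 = -0.41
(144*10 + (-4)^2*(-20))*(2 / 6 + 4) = 14560 / 3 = 4853.33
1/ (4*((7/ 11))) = 11/ 28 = 0.39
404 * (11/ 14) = 2222/ 7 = 317.43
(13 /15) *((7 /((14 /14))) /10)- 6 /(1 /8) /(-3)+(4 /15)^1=16.87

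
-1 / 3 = -0.33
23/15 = 1.53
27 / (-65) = -27 / 65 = -0.42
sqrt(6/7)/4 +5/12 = sqrt(42)/28 +5/12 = 0.65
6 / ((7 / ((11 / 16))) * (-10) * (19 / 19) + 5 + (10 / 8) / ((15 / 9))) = -88 / 1409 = -0.06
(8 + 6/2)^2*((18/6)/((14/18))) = 3267/7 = 466.71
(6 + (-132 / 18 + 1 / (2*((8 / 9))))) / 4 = -37 / 192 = -0.19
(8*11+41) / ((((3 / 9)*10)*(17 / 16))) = 3096 / 85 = 36.42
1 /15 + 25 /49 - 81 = -59111 /735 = -80.42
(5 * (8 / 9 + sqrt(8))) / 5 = 8 / 9 + 2 * sqrt(2) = 3.72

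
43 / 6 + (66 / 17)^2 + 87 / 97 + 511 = 89840647 / 168198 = 534.14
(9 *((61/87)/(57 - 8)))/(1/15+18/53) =145485/458983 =0.32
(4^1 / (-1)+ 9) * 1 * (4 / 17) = 20 / 17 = 1.18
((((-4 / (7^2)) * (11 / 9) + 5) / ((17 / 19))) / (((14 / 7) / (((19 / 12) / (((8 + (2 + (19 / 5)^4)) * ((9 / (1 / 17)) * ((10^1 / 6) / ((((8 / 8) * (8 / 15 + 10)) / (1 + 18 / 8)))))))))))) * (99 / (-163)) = -16948128725 / 110648908218303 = -0.00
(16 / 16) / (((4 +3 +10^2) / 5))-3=-316 / 107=-2.95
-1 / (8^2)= -1 / 64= -0.02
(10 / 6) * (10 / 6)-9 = -56 / 9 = -6.22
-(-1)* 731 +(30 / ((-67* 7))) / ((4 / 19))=685393 / 938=730.70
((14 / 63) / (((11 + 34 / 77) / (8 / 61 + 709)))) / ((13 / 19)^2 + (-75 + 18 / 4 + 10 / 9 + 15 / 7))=-33667615212 / 163236084119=-0.21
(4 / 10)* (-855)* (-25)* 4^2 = 136800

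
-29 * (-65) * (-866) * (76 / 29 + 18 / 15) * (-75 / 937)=467769900 / 937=499220.81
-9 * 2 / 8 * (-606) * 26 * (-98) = -3474198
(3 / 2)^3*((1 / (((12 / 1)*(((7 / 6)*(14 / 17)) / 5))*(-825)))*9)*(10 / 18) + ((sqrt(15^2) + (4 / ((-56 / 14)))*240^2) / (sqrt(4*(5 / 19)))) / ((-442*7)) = -153 / 17248 + 11517*sqrt(95) / 6188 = 18.13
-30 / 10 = -3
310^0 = 1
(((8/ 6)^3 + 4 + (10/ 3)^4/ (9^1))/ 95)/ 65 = 14644/ 4501575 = 0.00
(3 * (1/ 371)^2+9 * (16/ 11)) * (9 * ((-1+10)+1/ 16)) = 25865539785/ 24224816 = 1067.73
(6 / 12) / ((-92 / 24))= -3 / 23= -0.13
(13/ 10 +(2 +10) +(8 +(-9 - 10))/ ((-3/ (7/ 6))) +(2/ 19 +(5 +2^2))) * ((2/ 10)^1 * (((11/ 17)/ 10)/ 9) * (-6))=-14762/ 64125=-0.23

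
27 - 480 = -453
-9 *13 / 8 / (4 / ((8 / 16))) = -117 / 64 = -1.83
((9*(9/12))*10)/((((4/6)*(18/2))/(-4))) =-45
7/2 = 3.50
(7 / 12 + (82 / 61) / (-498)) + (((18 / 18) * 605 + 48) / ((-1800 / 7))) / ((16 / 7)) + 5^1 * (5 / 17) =0.94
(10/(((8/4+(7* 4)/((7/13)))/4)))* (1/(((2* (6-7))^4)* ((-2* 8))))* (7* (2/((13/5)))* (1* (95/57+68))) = -36575/33696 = -1.09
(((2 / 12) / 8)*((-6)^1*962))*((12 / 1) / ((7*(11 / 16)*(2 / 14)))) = -23088 / 11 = -2098.91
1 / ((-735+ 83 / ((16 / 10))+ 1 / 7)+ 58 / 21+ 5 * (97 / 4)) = -168 / 93907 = -0.00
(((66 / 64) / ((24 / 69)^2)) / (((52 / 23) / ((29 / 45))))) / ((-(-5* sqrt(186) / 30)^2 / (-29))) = 112556917 / 8253440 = 13.64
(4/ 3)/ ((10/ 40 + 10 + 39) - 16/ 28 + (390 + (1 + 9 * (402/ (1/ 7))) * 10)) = 112/ 21311529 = 0.00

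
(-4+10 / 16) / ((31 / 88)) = -297 / 31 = -9.58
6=6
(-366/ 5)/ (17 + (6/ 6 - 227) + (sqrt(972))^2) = -366/ 3815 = -0.10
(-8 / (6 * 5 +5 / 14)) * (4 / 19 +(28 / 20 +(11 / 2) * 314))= -18392416 / 40375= -455.54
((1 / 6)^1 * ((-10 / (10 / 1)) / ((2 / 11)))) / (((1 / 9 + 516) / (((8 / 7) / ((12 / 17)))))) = -187 / 65030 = -0.00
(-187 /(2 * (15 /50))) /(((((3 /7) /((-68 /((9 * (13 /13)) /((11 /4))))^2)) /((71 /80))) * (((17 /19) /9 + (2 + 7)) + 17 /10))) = -308748469645 /11966616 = -25800.82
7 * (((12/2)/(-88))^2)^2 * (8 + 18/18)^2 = 45927/3748096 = 0.01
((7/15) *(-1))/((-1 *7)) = 1/15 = 0.07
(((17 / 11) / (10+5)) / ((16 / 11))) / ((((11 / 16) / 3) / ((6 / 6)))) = 17 / 55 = 0.31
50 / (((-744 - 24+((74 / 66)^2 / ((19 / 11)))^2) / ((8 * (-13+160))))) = -208043866800 / 2715433487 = -76.62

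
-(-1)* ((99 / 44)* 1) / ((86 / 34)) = 153 / 172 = 0.89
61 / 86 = 0.71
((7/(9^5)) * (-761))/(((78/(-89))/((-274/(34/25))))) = -1623802775/78298974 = -20.74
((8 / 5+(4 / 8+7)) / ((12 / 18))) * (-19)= -5187 / 20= -259.35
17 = 17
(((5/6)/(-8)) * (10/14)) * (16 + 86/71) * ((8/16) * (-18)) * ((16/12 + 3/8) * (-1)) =-626275/31808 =-19.69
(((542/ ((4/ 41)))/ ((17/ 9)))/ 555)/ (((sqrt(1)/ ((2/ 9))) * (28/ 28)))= 11111/ 9435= 1.18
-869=-869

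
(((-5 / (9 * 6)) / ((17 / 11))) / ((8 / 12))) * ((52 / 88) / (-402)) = 65 / 492048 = 0.00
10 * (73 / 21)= 730 / 21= 34.76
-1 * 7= -7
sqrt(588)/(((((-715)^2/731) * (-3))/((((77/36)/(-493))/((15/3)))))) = 2107 * sqrt(3)/363899250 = 0.00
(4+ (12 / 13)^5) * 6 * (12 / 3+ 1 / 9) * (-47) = -6030865912 / 1113879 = -5414.29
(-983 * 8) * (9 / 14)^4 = -6449463 / 4802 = -1343.08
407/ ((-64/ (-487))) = 198209/ 64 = 3097.02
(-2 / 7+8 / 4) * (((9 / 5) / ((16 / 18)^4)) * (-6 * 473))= -251371593 / 17920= -14027.43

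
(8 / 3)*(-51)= -136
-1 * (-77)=77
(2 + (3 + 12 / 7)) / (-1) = -47 / 7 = -6.71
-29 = -29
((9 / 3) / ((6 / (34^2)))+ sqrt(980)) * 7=98 * sqrt(5)+ 4046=4265.13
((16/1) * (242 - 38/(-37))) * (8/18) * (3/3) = 575488/333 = 1728.19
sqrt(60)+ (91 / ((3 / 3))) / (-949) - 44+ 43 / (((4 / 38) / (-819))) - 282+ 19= -48890815 / 146+ 2*sqrt(15)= -334860.85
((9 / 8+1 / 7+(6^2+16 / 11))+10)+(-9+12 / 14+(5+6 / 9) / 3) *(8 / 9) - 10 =1654717 / 49896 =33.16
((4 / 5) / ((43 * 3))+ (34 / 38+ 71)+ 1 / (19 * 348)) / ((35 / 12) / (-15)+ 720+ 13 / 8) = 613278906 / 6153427495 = 0.10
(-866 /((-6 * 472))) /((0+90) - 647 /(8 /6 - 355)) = 459413 /137962296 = 0.00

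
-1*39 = -39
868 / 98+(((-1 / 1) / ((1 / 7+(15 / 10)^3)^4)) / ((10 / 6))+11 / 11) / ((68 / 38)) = 16872357715701 / 1792304792390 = 9.41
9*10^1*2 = 180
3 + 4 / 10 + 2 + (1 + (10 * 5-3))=53.40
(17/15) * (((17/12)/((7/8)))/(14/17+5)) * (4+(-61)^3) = -743425334/10395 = -71517.59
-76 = -76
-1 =-1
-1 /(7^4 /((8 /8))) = -1 /2401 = -0.00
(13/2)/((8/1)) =13/16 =0.81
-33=-33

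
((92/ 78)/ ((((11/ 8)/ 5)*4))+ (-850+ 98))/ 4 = -80537/ 429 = -187.73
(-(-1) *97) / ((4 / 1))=97 / 4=24.25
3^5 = 243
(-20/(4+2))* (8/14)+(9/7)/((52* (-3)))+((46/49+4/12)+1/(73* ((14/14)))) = -116661/186004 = -0.63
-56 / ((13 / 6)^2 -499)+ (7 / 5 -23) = -382356 / 17795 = -21.49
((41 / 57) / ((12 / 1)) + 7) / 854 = 4829 / 584136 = 0.01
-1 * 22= -22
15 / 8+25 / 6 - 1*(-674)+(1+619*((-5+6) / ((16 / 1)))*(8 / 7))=121843 / 168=725.26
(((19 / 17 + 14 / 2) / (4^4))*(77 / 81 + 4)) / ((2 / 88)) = 101453 / 14688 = 6.91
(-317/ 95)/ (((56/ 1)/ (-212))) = 16801/ 1330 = 12.63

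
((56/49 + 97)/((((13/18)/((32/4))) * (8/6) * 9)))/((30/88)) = 120912/455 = 265.74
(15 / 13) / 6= 5 / 26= 0.19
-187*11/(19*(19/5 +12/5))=-10285/589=-17.46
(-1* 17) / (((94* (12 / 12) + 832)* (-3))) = 17 / 2778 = 0.01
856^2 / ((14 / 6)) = 2198208 / 7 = 314029.71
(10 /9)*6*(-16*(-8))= 2560 /3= 853.33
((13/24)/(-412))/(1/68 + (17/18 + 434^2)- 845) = -663/94560030856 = -0.00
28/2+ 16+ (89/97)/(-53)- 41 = -56640/5141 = -11.02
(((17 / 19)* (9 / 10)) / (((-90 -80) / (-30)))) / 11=27 / 2090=0.01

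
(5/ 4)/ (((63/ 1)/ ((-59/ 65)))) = -59/ 3276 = -0.02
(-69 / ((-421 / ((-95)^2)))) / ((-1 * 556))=-622725 / 234076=-2.66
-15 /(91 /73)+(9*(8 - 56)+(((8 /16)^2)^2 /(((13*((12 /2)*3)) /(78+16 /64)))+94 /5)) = -222879157 /524160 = -425.21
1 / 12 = 0.08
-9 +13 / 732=-6575 / 732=-8.98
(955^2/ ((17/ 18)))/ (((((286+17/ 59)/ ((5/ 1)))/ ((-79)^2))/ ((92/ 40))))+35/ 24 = 1668378279553945/ 6891528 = 242091199.45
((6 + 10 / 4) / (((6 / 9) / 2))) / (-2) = -51 / 4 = -12.75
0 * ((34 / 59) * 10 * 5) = 0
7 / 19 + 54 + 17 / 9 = 9620 / 171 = 56.26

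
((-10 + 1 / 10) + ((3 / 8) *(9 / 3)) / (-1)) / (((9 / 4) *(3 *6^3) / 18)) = -49 / 360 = -0.14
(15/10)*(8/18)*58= 116/3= 38.67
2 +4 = 6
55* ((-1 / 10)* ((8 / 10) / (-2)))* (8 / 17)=88 / 85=1.04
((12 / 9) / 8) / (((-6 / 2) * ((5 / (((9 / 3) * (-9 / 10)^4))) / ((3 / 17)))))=-6561 / 1700000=-0.00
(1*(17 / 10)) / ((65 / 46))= 391 / 325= 1.20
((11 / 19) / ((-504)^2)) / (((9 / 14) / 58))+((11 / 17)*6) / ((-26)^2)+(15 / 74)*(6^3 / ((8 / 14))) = 12636347416955 / 164906016912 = 76.63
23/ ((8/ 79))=1817/ 8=227.12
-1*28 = -28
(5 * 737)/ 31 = 3685/ 31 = 118.87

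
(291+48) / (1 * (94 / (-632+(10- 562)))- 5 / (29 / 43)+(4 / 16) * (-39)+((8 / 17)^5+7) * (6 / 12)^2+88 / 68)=-8263499586864 / 345977315987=-23.88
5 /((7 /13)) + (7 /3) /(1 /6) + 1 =170 /7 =24.29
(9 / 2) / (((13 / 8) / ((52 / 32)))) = 9 / 2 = 4.50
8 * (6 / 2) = 24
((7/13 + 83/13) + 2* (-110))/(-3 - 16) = 2770/247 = 11.21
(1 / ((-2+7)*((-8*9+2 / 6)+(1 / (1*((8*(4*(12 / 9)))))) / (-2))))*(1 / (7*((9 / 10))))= -512 / 1156029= -0.00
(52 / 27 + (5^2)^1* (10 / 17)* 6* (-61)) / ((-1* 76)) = 617404 / 8721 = 70.80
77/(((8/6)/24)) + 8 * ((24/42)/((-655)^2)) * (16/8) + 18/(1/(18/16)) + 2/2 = 16904872331/12012700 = 1407.25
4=4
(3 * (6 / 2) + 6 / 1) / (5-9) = -15 / 4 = -3.75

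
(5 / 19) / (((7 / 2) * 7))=10 / 931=0.01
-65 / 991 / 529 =-65 / 524239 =-0.00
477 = 477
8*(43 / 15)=344 / 15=22.93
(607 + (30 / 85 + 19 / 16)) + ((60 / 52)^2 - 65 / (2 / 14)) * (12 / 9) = 503201 / 137904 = 3.65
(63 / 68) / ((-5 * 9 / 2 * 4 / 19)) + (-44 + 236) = 130427 / 680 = 191.80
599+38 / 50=14994 / 25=599.76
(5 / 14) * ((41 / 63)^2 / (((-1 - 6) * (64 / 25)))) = -210125 / 24893568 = -0.01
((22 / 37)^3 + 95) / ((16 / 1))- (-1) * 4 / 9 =46645939 / 7294032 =6.40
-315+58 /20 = -3121 /10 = -312.10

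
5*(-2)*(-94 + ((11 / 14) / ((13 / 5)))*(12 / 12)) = 85265 / 91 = 936.98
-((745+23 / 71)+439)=-84087 / 71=-1184.32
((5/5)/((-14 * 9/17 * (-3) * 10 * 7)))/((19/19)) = 17/26460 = 0.00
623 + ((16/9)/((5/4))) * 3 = 9409/15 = 627.27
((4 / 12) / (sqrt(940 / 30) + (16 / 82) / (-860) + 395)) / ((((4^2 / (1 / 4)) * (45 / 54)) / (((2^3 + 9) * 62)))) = 9705174423669 / 581824946186192 - 8190025315 * sqrt(282) / 581824946186192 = 0.02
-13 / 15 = -0.87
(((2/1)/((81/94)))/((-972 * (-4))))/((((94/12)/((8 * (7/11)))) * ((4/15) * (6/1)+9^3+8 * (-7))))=140/243432783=0.00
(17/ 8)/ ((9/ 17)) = 289/ 72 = 4.01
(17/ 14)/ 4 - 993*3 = -166807/ 56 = -2978.70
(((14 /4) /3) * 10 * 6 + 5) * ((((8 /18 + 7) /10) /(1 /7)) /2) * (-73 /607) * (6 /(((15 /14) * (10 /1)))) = -239659 /18210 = -13.16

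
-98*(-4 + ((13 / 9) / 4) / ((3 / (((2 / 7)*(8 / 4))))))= 385.26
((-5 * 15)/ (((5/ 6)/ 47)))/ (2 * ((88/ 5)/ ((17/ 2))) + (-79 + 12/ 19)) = 2277150/ 39959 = 56.99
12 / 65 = 0.18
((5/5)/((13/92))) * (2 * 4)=736/13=56.62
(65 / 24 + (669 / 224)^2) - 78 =-9990821 / 150528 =-66.37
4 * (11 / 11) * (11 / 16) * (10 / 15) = 11 / 6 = 1.83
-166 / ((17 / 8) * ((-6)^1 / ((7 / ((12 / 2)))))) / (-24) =-581 / 918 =-0.63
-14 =-14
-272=-272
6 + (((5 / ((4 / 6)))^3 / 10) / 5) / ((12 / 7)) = 699 / 64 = 10.92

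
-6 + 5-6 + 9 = 2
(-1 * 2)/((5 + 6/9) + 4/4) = -0.30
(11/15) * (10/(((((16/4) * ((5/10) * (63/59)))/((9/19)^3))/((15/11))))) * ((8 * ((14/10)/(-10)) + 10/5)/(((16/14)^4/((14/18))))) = 0.20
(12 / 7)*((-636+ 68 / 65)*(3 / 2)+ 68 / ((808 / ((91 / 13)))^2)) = -4330423707 / 2652260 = -1632.73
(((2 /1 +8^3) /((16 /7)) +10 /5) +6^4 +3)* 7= 85449 /8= 10681.12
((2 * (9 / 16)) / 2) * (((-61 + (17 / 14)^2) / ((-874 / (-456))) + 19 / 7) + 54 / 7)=-13077 / 1127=-11.60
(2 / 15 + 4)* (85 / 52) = 527 / 78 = 6.76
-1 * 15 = -15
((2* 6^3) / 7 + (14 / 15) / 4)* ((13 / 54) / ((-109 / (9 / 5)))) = -169117 / 686700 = -0.25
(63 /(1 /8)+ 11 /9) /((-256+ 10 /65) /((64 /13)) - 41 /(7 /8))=-1018528 /199233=-5.11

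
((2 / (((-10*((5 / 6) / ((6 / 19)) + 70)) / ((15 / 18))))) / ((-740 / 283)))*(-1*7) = -5943 / 967550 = -0.01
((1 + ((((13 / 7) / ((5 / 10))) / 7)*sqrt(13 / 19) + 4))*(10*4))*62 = 64480*sqrt(247) / 931 + 12400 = 13488.49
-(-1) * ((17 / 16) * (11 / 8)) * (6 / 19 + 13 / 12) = 59653 / 29184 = 2.04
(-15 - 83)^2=9604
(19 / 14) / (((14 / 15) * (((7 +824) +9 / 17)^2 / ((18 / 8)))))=4335 / 916163584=0.00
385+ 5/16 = 6165/16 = 385.31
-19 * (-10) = 190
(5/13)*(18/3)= 30/13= 2.31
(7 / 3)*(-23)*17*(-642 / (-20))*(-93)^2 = -253293749.10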